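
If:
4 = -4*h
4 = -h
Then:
No Solution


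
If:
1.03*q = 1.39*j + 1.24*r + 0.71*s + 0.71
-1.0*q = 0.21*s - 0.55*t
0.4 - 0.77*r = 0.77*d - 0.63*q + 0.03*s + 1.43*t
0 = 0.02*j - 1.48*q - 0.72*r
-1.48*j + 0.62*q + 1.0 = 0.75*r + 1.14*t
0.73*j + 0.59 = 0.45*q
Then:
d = -2.55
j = -0.33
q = 0.78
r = -1.61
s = 3.59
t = 2.79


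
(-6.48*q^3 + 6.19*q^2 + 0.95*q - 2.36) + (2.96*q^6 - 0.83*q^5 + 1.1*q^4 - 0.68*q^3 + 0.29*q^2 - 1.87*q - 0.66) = 2.96*q^6 - 0.83*q^5 + 1.1*q^4 - 7.16*q^3 + 6.48*q^2 - 0.92*q - 3.02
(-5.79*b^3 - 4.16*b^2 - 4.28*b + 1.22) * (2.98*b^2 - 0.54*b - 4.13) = -17.2542*b^5 - 9.2702*b^4 + 13.4047*b^3 + 23.1276*b^2 + 17.0176*b - 5.0386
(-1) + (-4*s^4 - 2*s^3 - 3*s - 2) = -4*s^4 - 2*s^3 - 3*s - 3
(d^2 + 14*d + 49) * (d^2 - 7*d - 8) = d^4 + 7*d^3 - 57*d^2 - 455*d - 392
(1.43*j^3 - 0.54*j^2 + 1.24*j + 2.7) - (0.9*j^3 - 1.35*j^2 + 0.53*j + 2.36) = 0.53*j^3 + 0.81*j^2 + 0.71*j + 0.34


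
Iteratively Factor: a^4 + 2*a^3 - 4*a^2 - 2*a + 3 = (a - 1)*(a^3 + 3*a^2 - a - 3) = (a - 1)^2*(a^2 + 4*a + 3) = (a - 1)^2*(a + 3)*(a + 1)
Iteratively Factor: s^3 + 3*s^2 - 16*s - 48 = (s - 4)*(s^2 + 7*s + 12) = (s - 4)*(s + 4)*(s + 3)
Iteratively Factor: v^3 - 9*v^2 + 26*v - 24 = (v - 4)*(v^2 - 5*v + 6) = (v - 4)*(v - 3)*(v - 2)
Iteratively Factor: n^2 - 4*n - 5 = (n + 1)*(n - 5)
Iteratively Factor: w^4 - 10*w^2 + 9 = (w - 1)*(w^3 + w^2 - 9*w - 9) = (w - 1)*(w + 3)*(w^2 - 2*w - 3) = (w - 3)*(w - 1)*(w + 3)*(w + 1)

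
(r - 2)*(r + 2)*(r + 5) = r^3 + 5*r^2 - 4*r - 20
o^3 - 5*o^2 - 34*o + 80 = (o - 8)*(o - 2)*(o + 5)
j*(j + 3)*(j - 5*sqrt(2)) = j^3 - 5*sqrt(2)*j^2 + 3*j^2 - 15*sqrt(2)*j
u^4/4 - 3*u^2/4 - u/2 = u*(u/4 + 1/4)*(u - 2)*(u + 1)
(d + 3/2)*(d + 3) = d^2 + 9*d/2 + 9/2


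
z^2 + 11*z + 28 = (z + 4)*(z + 7)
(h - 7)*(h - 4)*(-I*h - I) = -I*h^3 + 10*I*h^2 - 17*I*h - 28*I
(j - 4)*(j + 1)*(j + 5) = j^3 + 2*j^2 - 19*j - 20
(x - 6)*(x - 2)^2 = x^3 - 10*x^2 + 28*x - 24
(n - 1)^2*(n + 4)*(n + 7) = n^4 + 9*n^3 + 7*n^2 - 45*n + 28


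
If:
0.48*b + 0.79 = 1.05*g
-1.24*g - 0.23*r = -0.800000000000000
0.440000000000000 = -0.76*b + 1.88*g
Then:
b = -9.80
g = -3.73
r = 23.58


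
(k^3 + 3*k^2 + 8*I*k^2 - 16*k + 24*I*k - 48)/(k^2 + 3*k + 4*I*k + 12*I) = k + 4*I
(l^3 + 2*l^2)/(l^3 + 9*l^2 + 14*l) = l/(l + 7)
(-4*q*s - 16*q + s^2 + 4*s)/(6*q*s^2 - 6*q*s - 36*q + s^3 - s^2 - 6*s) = (4*q*s + 16*q - s^2 - 4*s)/(-6*q*s^2 + 6*q*s + 36*q - s^3 + s^2 + 6*s)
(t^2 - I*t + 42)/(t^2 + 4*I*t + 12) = (t - 7*I)/(t - 2*I)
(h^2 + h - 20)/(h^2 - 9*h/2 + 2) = 2*(h + 5)/(2*h - 1)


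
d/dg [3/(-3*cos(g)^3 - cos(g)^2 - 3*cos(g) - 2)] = 3*(9*sin(g)^2 - 2*cos(g) - 12)*sin(g)/(3*cos(g)^3 + cos(g)^2 + 3*cos(g) + 2)^2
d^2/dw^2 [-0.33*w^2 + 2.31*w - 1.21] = -0.660000000000000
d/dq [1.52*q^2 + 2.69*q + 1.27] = 3.04*q + 2.69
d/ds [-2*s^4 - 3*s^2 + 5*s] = -8*s^3 - 6*s + 5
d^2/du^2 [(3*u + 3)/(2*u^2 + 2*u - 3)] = 12*(2*(u + 1)*(2*u + 1)^2 - (3*u + 2)*(2*u^2 + 2*u - 3))/(2*u^2 + 2*u - 3)^3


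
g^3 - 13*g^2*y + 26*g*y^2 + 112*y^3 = (g - 8*y)*(g - 7*y)*(g + 2*y)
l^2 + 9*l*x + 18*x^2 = (l + 3*x)*(l + 6*x)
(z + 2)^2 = z^2 + 4*z + 4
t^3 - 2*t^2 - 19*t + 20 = (t - 5)*(t - 1)*(t + 4)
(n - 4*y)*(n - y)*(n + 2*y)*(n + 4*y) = n^4 + n^3*y - 18*n^2*y^2 - 16*n*y^3 + 32*y^4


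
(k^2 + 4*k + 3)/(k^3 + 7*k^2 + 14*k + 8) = (k + 3)/(k^2 + 6*k + 8)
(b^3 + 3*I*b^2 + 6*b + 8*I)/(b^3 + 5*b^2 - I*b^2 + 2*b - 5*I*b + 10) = (b + 4*I)/(b + 5)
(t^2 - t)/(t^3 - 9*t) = (t - 1)/(t^2 - 9)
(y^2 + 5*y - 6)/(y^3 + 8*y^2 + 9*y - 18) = 1/(y + 3)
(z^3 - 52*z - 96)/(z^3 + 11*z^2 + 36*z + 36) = (z - 8)/(z + 3)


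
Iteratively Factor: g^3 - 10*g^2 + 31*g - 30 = (g - 5)*(g^2 - 5*g + 6) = (g - 5)*(g - 3)*(g - 2)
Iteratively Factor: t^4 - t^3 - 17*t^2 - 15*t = (t - 5)*(t^3 + 4*t^2 + 3*t) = t*(t - 5)*(t^2 + 4*t + 3) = t*(t - 5)*(t + 3)*(t + 1)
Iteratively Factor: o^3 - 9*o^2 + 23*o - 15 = (o - 3)*(o^2 - 6*o + 5) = (o - 5)*(o - 3)*(o - 1)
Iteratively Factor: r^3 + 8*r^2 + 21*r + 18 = (r + 3)*(r^2 + 5*r + 6) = (r + 2)*(r + 3)*(r + 3)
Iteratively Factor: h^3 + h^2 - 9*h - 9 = (h - 3)*(h^2 + 4*h + 3) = (h - 3)*(h + 3)*(h + 1)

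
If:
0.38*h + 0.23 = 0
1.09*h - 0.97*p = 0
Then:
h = -0.61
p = -0.68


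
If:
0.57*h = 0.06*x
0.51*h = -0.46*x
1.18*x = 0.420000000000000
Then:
No Solution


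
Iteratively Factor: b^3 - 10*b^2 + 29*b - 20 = (b - 5)*(b^2 - 5*b + 4) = (b - 5)*(b - 4)*(b - 1)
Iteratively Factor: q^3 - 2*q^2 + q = (q)*(q^2 - 2*q + 1) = q*(q - 1)*(q - 1)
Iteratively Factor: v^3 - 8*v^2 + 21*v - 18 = (v - 2)*(v^2 - 6*v + 9) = (v - 3)*(v - 2)*(v - 3)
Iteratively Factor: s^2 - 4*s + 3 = (s - 1)*(s - 3)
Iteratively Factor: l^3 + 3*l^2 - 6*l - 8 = (l + 4)*(l^2 - l - 2) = (l + 1)*(l + 4)*(l - 2)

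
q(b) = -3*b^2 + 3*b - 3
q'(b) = 3 - 6*b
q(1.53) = -5.43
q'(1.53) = -6.18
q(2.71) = -16.90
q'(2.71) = -13.26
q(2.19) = -10.82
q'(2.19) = -10.14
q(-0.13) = -3.44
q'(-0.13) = 3.78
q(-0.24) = -3.89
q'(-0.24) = 4.44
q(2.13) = -10.22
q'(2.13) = -9.78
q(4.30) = -45.57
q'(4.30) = -22.80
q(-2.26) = -25.10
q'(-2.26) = 16.56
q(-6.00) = -129.00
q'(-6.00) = 39.00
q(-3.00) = -39.00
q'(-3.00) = 21.00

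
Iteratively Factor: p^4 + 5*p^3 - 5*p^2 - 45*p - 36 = (p + 3)*(p^3 + 2*p^2 - 11*p - 12) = (p - 3)*(p + 3)*(p^2 + 5*p + 4) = (p - 3)*(p + 3)*(p + 4)*(p + 1)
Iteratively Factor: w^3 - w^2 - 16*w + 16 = (w - 1)*(w^2 - 16) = (w - 4)*(w - 1)*(w + 4)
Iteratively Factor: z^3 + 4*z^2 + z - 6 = (z - 1)*(z^2 + 5*z + 6) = (z - 1)*(z + 3)*(z + 2)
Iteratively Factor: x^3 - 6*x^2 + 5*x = (x - 1)*(x^2 - 5*x) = (x - 5)*(x - 1)*(x)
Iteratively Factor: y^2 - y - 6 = (y + 2)*(y - 3)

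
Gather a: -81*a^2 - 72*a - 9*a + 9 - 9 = -81*a^2 - 81*a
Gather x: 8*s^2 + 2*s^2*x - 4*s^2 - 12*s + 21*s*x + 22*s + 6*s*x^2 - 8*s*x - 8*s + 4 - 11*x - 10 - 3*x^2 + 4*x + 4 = 4*s^2 + 2*s + x^2*(6*s - 3) + x*(2*s^2 + 13*s - 7) - 2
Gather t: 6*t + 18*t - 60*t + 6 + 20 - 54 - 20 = -36*t - 48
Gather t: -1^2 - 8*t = -8*t - 1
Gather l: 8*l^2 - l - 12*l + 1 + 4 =8*l^2 - 13*l + 5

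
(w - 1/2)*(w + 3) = w^2 + 5*w/2 - 3/2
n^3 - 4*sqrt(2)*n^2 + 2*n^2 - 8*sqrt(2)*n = n*(n + 2)*(n - 4*sqrt(2))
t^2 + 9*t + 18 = (t + 3)*(t + 6)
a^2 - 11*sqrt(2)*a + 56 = (a - 7*sqrt(2))*(a - 4*sqrt(2))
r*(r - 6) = r^2 - 6*r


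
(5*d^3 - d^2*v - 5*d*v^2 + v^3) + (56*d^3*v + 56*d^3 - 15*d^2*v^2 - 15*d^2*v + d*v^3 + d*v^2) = 56*d^3*v + 61*d^3 - 15*d^2*v^2 - 16*d^2*v + d*v^3 - 4*d*v^2 + v^3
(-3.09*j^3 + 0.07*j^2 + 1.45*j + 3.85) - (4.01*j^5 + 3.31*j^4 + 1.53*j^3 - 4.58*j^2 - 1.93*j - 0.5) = -4.01*j^5 - 3.31*j^4 - 4.62*j^3 + 4.65*j^2 + 3.38*j + 4.35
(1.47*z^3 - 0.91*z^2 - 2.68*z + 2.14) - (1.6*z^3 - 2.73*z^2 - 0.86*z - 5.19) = -0.13*z^3 + 1.82*z^2 - 1.82*z + 7.33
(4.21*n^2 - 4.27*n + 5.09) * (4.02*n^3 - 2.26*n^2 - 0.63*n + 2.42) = 16.9242*n^5 - 26.68*n^4 + 27.4597*n^3 + 1.3749*n^2 - 13.5401*n + 12.3178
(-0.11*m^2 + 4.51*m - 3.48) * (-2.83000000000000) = 0.3113*m^2 - 12.7633*m + 9.8484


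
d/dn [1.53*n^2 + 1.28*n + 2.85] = 3.06*n + 1.28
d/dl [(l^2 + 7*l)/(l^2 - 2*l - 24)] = 3*(-3*l^2 - 16*l - 56)/(l^4 - 4*l^3 - 44*l^2 + 96*l + 576)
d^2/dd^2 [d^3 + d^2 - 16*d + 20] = 6*d + 2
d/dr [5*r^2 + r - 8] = 10*r + 1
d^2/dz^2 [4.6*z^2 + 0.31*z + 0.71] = 9.20000000000000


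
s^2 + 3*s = s*(s + 3)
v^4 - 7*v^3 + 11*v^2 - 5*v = v*(v - 5)*(v - 1)^2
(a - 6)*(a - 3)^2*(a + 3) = a^4 - 9*a^3 + 9*a^2 + 81*a - 162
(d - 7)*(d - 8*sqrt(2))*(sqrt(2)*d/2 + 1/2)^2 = d^4/2 - 7*sqrt(2)*d^3/2 - 7*d^3/2 - 31*d^2/4 + 49*sqrt(2)*d^2/2 - 2*sqrt(2)*d + 217*d/4 + 14*sqrt(2)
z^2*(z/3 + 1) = z^3/3 + z^2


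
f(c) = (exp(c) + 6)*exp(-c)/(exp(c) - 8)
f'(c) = -(exp(c) + 6)*exp(-c)/(exp(c) - 8) + 1/(exp(c) - 8) - (exp(c) + 6)/(exp(c) - 8)^2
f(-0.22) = -1.18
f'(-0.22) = 0.91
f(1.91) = -1.51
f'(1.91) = -7.49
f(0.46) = -0.75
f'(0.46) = 0.41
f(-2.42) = -8.66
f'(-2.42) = 8.43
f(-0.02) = -1.01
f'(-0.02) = 0.73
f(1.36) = -0.62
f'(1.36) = -0.21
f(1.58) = -0.71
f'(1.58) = -0.70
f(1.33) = -0.61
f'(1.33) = -0.17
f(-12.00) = -122066.31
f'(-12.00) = 122066.09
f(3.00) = 0.11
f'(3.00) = -0.20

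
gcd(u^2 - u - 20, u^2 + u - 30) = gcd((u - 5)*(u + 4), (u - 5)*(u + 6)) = u - 5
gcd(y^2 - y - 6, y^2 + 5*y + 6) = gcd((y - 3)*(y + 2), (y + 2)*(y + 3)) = y + 2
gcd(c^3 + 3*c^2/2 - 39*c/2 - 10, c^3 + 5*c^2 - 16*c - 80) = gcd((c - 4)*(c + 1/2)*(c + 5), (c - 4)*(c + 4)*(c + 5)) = c^2 + c - 20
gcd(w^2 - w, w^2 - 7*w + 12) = 1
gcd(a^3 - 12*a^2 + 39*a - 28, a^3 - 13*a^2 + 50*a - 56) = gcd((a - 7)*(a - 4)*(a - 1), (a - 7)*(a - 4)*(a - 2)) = a^2 - 11*a + 28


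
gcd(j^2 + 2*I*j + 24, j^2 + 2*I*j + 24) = j^2 + 2*I*j + 24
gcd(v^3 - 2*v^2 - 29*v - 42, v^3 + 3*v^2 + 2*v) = v + 2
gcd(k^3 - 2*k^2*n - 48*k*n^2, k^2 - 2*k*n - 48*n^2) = k^2 - 2*k*n - 48*n^2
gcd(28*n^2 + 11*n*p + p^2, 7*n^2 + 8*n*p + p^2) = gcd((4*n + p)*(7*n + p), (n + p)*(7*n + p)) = 7*n + p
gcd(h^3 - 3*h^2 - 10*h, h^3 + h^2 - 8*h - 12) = h + 2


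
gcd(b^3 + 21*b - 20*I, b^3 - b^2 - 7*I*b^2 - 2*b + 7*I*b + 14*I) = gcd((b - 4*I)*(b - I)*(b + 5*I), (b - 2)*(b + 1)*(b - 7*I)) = 1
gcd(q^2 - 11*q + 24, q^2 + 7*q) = 1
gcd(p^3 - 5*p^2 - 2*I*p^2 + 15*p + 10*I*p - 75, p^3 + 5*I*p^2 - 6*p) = p + 3*I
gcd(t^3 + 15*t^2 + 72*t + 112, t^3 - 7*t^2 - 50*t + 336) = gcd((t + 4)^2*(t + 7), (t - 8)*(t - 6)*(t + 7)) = t + 7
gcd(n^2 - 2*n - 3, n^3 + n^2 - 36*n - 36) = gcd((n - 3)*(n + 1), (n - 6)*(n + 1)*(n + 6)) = n + 1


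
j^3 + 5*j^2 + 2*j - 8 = (j - 1)*(j + 2)*(j + 4)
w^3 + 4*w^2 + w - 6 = (w - 1)*(w + 2)*(w + 3)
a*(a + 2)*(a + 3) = a^3 + 5*a^2 + 6*a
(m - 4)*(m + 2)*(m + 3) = m^3 + m^2 - 14*m - 24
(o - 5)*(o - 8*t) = o^2 - 8*o*t - 5*o + 40*t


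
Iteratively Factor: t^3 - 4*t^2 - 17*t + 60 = (t + 4)*(t^2 - 8*t + 15) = (t - 5)*(t + 4)*(t - 3)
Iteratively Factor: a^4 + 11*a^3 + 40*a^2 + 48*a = (a)*(a^3 + 11*a^2 + 40*a + 48) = a*(a + 4)*(a^2 + 7*a + 12) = a*(a + 4)^2*(a + 3)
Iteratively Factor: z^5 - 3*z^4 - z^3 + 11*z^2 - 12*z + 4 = (z - 1)*(z^4 - 2*z^3 - 3*z^2 + 8*z - 4) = (z - 1)*(z + 2)*(z^3 - 4*z^2 + 5*z - 2) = (z - 1)^2*(z + 2)*(z^2 - 3*z + 2) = (z - 1)^3*(z + 2)*(z - 2)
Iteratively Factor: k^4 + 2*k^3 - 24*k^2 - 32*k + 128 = (k - 2)*(k^3 + 4*k^2 - 16*k - 64) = (k - 4)*(k - 2)*(k^2 + 8*k + 16) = (k - 4)*(k - 2)*(k + 4)*(k + 4)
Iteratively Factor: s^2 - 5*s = (s - 5)*(s)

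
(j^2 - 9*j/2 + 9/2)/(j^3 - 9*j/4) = 2*(j - 3)/(j*(2*j + 3))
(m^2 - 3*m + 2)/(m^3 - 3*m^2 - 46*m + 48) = (m - 2)/(m^2 - 2*m - 48)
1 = 1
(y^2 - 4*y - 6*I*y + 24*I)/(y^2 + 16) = (y^2 - 4*y - 6*I*y + 24*I)/(y^2 + 16)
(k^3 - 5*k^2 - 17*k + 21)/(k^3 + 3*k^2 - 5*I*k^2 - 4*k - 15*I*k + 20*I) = (k^2 - 4*k - 21)/(k^2 + k*(4 - 5*I) - 20*I)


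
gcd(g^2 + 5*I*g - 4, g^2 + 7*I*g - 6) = g + I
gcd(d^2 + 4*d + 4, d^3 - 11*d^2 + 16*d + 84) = d + 2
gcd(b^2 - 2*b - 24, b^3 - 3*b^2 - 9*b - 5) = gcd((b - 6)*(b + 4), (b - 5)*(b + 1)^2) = 1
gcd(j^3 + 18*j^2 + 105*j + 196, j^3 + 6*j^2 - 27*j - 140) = j^2 + 11*j + 28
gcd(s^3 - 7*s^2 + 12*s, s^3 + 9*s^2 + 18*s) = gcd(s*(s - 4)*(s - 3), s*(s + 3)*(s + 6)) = s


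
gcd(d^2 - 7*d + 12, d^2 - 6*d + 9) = d - 3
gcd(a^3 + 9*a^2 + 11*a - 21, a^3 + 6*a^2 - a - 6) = a - 1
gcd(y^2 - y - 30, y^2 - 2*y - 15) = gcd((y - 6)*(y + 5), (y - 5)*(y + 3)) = 1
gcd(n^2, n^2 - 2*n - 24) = 1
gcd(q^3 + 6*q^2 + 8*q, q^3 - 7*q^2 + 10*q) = q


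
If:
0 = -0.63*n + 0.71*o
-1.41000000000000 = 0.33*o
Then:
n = -4.82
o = -4.27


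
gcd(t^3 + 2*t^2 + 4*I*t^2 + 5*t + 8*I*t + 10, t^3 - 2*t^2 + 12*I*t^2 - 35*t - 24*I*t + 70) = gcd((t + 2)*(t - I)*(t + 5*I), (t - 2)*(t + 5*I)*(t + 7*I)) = t + 5*I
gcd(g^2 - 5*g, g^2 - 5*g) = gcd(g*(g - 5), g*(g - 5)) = g^2 - 5*g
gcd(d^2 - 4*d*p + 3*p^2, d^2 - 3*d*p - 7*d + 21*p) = -d + 3*p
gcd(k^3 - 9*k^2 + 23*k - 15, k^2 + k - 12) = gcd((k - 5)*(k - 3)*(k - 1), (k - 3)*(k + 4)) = k - 3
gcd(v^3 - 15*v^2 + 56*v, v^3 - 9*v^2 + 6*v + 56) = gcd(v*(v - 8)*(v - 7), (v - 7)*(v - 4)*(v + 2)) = v - 7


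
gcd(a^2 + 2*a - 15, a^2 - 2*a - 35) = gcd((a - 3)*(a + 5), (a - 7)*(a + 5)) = a + 5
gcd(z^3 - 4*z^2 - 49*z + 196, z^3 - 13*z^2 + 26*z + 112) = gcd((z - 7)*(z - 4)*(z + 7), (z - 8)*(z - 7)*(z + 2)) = z - 7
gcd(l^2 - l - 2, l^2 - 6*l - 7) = l + 1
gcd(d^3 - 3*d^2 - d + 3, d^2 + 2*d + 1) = d + 1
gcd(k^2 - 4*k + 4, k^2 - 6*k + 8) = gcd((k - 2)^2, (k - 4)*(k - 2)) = k - 2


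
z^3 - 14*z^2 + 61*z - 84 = (z - 7)*(z - 4)*(z - 3)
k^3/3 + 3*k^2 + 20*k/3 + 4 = (k/3 + 1/3)*(k + 2)*(k + 6)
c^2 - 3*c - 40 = (c - 8)*(c + 5)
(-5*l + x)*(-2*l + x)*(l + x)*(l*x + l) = 10*l^4*x + 10*l^4 + 3*l^3*x^2 + 3*l^3*x - 6*l^2*x^3 - 6*l^2*x^2 + l*x^4 + l*x^3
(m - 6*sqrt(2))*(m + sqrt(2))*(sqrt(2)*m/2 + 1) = sqrt(2)*m^3/2 - 4*m^2 - 11*sqrt(2)*m - 12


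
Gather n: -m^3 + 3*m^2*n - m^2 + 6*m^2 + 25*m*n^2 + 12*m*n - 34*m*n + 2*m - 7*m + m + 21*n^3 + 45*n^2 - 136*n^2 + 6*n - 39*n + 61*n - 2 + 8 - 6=-m^3 + 5*m^2 - 4*m + 21*n^3 + n^2*(25*m - 91) + n*(3*m^2 - 22*m + 28)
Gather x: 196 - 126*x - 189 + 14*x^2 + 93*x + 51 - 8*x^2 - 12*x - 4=6*x^2 - 45*x + 54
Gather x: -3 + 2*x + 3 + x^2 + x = x^2 + 3*x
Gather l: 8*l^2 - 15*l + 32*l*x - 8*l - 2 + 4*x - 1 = 8*l^2 + l*(32*x - 23) + 4*x - 3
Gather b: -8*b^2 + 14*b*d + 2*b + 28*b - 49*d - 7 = -8*b^2 + b*(14*d + 30) - 49*d - 7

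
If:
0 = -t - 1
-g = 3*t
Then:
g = 3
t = -1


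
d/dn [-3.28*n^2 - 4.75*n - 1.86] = -6.56*n - 4.75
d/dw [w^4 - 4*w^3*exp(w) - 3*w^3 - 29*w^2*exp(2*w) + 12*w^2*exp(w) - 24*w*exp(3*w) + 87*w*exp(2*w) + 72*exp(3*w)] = -4*w^3*exp(w) + 4*w^3 - 58*w^2*exp(2*w) - 9*w^2 - 72*w*exp(3*w) + 116*w*exp(2*w) + 24*w*exp(w) + 192*exp(3*w) + 87*exp(2*w)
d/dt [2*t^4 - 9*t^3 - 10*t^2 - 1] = t*(8*t^2 - 27*t - 20)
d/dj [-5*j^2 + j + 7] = 1 - 10*j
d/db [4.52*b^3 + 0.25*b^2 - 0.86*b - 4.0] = 13.56*b^2 + 0.5*b - 0.86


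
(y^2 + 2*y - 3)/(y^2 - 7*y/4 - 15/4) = 4*(-y^2 - 2*y + 3)/(-4*y^2 + 7*y + 15)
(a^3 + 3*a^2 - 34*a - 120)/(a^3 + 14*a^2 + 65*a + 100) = (a - 6)/(a + 5)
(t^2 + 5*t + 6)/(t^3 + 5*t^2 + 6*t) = 1/t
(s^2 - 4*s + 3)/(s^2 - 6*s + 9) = (s - 1)/(s - 3)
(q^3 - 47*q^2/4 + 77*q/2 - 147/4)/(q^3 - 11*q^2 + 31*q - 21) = (q - 7/4)/(q - 1)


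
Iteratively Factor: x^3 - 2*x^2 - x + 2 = (x - 2)*(x^2 - 1) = (x - 2)*(x - 1)*(x + 1)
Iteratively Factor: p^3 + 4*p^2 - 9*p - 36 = (p - 3)*(p^2 + 7*p + 12) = (p - 3)*(p + 4)*(p + 3)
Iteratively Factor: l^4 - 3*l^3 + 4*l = (l - 2)*(l^3 - l^2 - 2*l) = l*(l - 2)*(l^2 - l - 2) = l*(l - 2)*(l + 1)*(l - 2)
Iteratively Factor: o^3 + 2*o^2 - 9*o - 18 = (o + 3)*(o^2 - o - 6) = (o + 2)*(o + 3)*(o - 3)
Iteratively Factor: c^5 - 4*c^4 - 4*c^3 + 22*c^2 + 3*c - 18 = (c - 3)*(c^4 - c^3 - 7*c^2 + c + 6) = (c - 3)^2*(c^3 + 2*c^2 - c - 2) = (c - 3)^2*(c + 1)*(c^2 + c - 2) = (c - 3)^2*(c - 1)*(c + 1)*(c + 2)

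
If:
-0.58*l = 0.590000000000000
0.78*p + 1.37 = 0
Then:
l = -1.02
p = -1.76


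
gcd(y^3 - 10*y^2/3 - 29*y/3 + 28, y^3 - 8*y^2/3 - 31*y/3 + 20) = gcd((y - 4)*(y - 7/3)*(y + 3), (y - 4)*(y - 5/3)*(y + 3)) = y^2 - y - 12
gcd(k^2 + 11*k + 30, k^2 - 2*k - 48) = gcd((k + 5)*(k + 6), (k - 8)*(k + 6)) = k + 6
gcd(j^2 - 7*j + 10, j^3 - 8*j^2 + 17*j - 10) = j^2 - 7*j + 10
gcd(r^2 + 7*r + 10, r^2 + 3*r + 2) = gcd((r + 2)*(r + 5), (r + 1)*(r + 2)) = r + 2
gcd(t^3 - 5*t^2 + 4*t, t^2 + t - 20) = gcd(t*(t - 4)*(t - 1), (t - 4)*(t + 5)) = t - 4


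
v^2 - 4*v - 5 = (v - 5)*(v + 1)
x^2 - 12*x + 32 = (x - 8)*(x - 4)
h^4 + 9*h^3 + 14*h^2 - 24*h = h*(h - 1)*(h + 4)*(h + 6)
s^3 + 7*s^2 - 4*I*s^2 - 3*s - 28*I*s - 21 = (s + 7)*(s - 3*I)*(s - I)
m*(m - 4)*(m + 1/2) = m^3 - 7*m^2/2 - 2*m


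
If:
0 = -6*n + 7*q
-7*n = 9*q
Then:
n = 0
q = 0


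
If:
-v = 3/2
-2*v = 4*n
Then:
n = 3/4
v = -3/2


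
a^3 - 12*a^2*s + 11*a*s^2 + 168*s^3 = (a - 8*s)*(a - 7*s)*(a + 3*s)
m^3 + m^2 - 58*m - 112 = (m - 8)*(m + 2)*(m + 7)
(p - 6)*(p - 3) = p^2 - 9*p + 18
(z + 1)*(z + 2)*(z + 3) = z^3 + 6*z^2 + 11*z + 6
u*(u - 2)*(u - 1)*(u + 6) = u^4 + 3*u^3 - 16*u^2 + 12*u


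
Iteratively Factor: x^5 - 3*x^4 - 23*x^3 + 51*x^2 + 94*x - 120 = (x + 4)*(x^4 - 7*x^3 + 5*x^2 + 31*x - 30) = (x + 2)*(x + 4)*(x^3 - 9*x^2 + 23*x - 15) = (x - 3)*(x + 2)*(x + 4)*(x^2 - 6*x + 5) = (x - 3)*(x - 1)*(x + 2)*(x + 4)*(x - 5)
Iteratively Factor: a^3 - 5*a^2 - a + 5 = (a - 1)*(a^2 - 4*a - 5) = (a - 5)*(a - 1)*(a + 1)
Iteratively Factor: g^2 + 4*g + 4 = (g + 2)*(g + 2)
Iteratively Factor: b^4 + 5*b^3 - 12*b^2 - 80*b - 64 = (b + 4)*(b^3 + b^2 - 16*b - 16) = (b + 4)^2*(b^2 - 3*b - 4) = (b - 4)*(b + 4)^2*(b + 1)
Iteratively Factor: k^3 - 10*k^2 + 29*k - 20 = (k - 1)*(k^2 - 9*k + 20) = (k - 4)*(k - 1)*(k - 5)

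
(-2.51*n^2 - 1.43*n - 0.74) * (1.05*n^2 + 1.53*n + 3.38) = -2.6355*n^4 - 5.3418*n^3 - 11.4487*n^2 - 5.9656*n - 2.5012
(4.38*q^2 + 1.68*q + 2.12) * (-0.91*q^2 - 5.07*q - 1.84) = -3.9858*q^4 - 23.7354*q^3 - 18.506*q^2 - 13.8396*q - 3.9008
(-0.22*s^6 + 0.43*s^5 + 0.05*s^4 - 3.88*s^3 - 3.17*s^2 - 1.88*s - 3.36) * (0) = 0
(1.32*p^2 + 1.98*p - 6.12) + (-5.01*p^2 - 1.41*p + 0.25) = -3.69*p^2 + 0.57*p - 5.87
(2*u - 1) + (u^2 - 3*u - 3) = u^2 - u - 4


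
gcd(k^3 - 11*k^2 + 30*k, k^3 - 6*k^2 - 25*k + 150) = k^2 - 11*k + 30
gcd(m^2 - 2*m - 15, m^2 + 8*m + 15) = m + 3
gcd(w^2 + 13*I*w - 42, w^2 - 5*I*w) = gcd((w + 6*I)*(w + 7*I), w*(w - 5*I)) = 1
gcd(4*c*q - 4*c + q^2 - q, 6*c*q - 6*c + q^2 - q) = q - 1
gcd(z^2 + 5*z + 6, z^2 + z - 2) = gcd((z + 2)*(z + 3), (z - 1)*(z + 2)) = z + 2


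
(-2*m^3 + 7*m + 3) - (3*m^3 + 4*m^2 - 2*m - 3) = -5*m^3 - 4*m^2 + 9*m + 6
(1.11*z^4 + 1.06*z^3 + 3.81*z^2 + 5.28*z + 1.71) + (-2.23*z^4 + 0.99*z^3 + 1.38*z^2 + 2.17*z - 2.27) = -1.12*z^4 + 2.05*z^3 + 5.19*z^2 + 7.45*z - 0.56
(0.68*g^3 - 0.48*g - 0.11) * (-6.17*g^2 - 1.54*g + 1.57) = -4.1956*g^5 - 1.0472*g^4 + 4.0292*g^3 + 1.4179*g^2 - 0.5842*g - 0.1727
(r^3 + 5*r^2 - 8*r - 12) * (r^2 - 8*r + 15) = r^5 - 3*r^4 - 33*r^3 + 127*r^2 - 24*r - 180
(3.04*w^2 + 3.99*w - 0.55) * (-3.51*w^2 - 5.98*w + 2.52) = -10.6704*w^4 - 32.1841*w^3 - 14.2689*w^2 + 13.3438*w - 1.386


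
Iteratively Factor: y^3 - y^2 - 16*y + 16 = (y + 4)*(y^2 - 5*y + 4) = (y - 4)*(y + 4)*(y - 1)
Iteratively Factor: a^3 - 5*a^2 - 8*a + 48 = (a - 4)*(a^2 - a - 12) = (a - 4)*(a + 3)*(a - 4)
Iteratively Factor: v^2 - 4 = (v + 2)*(v - 2)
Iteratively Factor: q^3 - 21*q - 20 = (q + 4)*(q^2 - 4*q - 5) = (q - 5)*(q + 4)*(q + 1)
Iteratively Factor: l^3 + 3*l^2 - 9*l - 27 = (l + 3)*(l^2 - 9) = (l - 3)*(l + 3)*(l + 3)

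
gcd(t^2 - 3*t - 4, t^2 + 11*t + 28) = 1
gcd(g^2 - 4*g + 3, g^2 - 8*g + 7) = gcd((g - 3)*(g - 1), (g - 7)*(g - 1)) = g - 1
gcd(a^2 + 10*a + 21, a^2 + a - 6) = a + 3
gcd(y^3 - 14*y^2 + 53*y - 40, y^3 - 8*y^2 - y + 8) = y^2 - 9*y + 8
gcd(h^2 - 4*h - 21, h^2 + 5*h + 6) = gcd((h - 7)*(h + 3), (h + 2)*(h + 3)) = h + 3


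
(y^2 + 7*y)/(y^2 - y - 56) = y/(y - 8)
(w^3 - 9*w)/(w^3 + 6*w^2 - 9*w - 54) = w/(w + 6)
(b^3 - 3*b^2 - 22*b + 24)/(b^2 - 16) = (b^2 - 7*b + 6)/(b - 4)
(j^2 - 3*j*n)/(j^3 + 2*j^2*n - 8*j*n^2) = (j - 3*n)/(j^2 + 2*j*n - 8*n^2)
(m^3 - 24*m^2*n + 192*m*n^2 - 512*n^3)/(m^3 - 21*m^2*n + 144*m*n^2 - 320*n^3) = (m - 8*n)/(m - 5*n)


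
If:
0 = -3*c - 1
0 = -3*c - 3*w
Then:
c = -1/3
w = 1/3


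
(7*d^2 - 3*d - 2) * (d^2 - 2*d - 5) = 7*d^4 - 17*d^3 - 31*d^2 + 19*d + 10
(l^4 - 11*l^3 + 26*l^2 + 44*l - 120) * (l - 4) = l^5 - 15*l^4 + 70*l^3 - 60*l^2 - 296*l + 480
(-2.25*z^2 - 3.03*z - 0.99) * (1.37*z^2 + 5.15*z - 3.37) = -3.0825*z^4 - 15.7386*z^3 - 9.3783*z^2 + 5.1126*z + 3.3363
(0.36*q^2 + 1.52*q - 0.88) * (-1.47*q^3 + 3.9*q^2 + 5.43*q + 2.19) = -0.5292*q^5 - 0.8304*q^4 + 9.1764*q^3 + 5.61*q^2 - 1.4496*q - 1.9272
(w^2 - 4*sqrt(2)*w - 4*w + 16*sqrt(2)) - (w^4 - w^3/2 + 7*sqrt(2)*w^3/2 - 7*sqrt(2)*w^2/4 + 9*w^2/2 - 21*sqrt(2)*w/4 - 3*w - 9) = -w^4 - 7*sqrt(2)*w^3/2 + w^3/2 - 7*w^2/2 + 7*sqrt(2)*w^2/4 - w + 5*sqrt(2)*w/4 + 9 + 16*sqrt(2)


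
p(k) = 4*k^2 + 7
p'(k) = 8*k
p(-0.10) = 7.04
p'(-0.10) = -0.80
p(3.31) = 50.82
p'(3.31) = 26.48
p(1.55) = 16.61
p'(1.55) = 12.40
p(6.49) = 175.48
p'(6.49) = 51.92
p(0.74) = 9.19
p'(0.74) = 5.92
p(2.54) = 32.81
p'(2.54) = 20.32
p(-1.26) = 13.35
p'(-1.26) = -10.08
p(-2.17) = 25.84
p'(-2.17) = -17.36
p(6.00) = 151.00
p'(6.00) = 48.00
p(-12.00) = 583.00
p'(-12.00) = -96.00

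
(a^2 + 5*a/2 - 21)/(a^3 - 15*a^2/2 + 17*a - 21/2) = (a + 6)/(a^2 - 4*a + 3)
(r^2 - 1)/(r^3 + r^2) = (r - 1)/r^2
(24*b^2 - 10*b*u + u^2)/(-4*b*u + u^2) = (-6*b + u)/u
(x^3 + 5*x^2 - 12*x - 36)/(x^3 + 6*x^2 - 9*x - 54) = (x + 2)/(x + 3)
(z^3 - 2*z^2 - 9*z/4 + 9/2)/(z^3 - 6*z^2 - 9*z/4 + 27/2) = (z - 2)/(z - 6)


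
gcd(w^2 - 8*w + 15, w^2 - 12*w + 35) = w - 5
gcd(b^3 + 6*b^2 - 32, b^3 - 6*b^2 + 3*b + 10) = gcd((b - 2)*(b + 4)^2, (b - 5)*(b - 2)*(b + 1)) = b - 2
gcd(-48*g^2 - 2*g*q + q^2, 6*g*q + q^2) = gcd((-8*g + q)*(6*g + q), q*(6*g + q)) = 6*g + q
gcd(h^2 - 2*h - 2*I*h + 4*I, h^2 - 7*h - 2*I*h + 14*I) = h - 2*I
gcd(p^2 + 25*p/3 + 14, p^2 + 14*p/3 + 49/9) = p + 7/3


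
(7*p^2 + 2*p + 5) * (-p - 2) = -7*p^3 - 16*p^2 - 9*p - 10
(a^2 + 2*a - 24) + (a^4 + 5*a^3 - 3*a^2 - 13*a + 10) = a^4 + 5*a^3 - 2*a^2 - 11*a - 14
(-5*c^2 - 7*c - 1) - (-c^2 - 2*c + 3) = -4*c^2 - 5*c - 4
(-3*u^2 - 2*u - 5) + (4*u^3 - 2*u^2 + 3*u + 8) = 4*u^3 - 5*u^2 + u + 3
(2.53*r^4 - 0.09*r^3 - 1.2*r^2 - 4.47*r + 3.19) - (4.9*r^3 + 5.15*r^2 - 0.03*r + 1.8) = 2.53*r^4 - 4.99*r^3 - 6.35*r^2 - 4.44*r + 1.39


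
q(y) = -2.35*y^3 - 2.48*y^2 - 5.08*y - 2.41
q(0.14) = -3.18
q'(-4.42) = -120.89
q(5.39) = -469.83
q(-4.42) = 174.52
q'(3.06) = -86.27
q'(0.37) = -7.88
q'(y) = -7.05*y^2 - 4.96*y - 5.08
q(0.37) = -4.75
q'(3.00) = -83.41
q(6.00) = -629.77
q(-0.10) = -1.92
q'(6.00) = -288.64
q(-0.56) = 0.07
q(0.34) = -4.52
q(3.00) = -103.42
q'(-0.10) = -4.65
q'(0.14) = -5.91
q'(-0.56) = -4.51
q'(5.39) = -236.63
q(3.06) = -108.51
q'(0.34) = -7.58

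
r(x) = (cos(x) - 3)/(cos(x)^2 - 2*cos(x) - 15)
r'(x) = (2*sin(x)*cos(x) - 2*sin(x))*(cos(x) - 3)/(cos(x)^2 - 2*cos(x) - 15)^2 - sin(x)/(cos(x)^2 - 2*cos(x) - 15)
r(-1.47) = 0.19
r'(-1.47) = -0.09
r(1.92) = 0.24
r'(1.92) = 0.11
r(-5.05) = 0.17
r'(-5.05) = 0.07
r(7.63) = 0.18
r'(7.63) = 0.08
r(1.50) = 0.19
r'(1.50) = 0.09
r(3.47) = 0.32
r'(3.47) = -0.06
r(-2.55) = 0.30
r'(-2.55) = -0.09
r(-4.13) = 0.26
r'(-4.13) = 0.11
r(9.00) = 0.32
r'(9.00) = 0.07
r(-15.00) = 0.29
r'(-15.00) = -0.10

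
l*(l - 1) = l^2 - l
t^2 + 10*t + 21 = (t + 3)*(t + 7)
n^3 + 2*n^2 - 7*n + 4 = (n - 1)^2*(n + 4)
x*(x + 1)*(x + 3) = x^3 + 4*x^2 + 3*x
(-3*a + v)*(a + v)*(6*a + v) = -18*a^3 - 15*a^2*v + 4*a*v^2 + v^3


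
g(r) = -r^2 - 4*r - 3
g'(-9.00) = 14.00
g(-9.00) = -48.00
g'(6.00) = -16.00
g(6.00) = -63.00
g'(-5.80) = 7.60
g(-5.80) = -13.44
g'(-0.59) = -2.82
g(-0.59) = -0.99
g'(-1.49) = -1.02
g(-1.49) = 0.74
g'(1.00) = -6.00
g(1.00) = -8.00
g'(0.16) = -4.32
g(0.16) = -3.67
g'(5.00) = -14.00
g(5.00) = -48.00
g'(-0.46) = -3.08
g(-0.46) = -1.37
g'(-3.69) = 3.38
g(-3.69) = -1.86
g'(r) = -2*r - 4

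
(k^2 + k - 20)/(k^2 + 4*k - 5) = (k - 4)/(k - 1)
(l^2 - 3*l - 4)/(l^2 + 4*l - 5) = (l^2 - 3*l - 4)/(l^2 + 4*l - 5)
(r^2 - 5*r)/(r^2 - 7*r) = (r - 5)/(r - 7)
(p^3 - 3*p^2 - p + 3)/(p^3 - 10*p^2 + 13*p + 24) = (p - 1)/(p - 8)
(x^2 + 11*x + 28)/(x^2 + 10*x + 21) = (x + 4)/(x + 3)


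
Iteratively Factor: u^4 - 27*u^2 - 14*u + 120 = (u - 2)*(u^3 + 2*u^2 - 23*u - 60) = (u - 2)*(u + 4)*(u^2 - 2*u - 15) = (u - 5)*(u - 2)*(u + 4)*(u + 3)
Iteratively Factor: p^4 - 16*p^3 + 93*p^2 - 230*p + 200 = (p - 4)*(p^3 - 12*p^2 + 45*p - 50) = (p - 5)*(p - 4)*(p^2 - 7*p + 10) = (p - 5)^2*(p - 4)*(p - 2)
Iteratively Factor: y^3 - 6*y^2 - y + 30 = (y + 2)*(y^2 - 8*y + 15) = (y - 3)*(y + 2)*(y - 5)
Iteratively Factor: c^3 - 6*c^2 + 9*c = (c - 3)*(c^2 - 3*c) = c*(c - 3)*(c - 3)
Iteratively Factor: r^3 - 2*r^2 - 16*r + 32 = (r - 2)*(r^2 - 16) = (r - 4)*(r - 2)*(r + 4)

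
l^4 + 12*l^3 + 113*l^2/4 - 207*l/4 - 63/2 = (l - 3/2)*(l + 1/2)*(l + 6)*(l + 7)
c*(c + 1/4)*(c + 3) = c^3 + 13*c^2/4 + 3*c/4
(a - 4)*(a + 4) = a^2 - 16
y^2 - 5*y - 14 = (y - 7)*(y + 2)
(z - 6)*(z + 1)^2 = z^3 - 4*z^2 - 11*z - 6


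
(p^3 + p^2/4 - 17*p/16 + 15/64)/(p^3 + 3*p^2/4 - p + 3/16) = (16*p^2 + 8*p - 15)/(4*(4*p^2 + 4*p - 3))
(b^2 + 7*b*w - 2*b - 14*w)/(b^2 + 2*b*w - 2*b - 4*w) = (b + 7*w)/(b + 2*w)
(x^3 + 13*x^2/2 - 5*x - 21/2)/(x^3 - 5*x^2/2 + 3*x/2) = (x^2 + 8*x + 7)/(x*(x - 1))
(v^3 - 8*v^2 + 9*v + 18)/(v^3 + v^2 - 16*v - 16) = (v^2 - 9*v + 18)/(v^2 - 16)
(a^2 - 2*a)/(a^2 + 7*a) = (a - 2)/(a + 7)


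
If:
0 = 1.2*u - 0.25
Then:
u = 0.21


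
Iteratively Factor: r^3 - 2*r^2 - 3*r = (r)*(r^2 - 2*r - 3) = r*(r - 3)*(r + 1)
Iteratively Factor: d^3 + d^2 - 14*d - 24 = (d + 2)*(d^2 - d - 12) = (d + 2)*(d + 3)*(d - 4)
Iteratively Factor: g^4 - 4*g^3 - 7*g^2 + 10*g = (g)*(g^3 - 4*g^2 - 7*g + 10) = g*(g + 2)*(g^2 - 6*g + 5) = g*(g - 5)*(g + 2)*(g - 1)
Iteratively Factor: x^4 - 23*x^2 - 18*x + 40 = (x + 4)*(x^3 - 4*x^2 - 7*x + 10) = (x - 1)*(x + 4)*(x^2 - 3*x - 10) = (x - 5)*(x - 1)*(x + 4)*(x + 2)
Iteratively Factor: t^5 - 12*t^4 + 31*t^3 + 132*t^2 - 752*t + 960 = (t - 4)*(t^4 - 8*t^3 - t^2 + 128*t - 240) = (t - 4)^2*(t^3 - 4*t^2 - 17*t + 60) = (t - 5)*(t - 4)^2*(t^2 + t - 12) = (t - 5)*(t - 4)^2*(t - 3)*(t + 4)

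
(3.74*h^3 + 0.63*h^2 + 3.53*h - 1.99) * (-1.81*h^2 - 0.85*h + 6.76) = -6.7694*h^5 - 4.3193*h^4 + 18.3576*h^3 + 4.8602*h^2 + 25.5543*h - 13.4524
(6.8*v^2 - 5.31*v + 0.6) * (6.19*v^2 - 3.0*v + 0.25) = 42.092*v^4 - 53.2689*v^3 + 21.344*v^2 - 3.1275*v + 0.15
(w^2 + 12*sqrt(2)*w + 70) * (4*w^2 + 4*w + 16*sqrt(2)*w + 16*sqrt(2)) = 4*w^4 + 4*w^3 + 64*sqrt(2)*w^3 + 64*sqrt(2)*w^2 + 664*w^2 + 664*w + 1120*sqrt(2)*w + 1120*sqrt(2)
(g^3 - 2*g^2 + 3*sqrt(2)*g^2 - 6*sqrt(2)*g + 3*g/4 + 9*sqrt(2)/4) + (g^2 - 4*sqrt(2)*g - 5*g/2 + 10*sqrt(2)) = g^3 - g^2 + 3*sqrt(2)*g^2 - 10*sqrt(2)*g - 7*g/4 + 49*sqrt(2)/4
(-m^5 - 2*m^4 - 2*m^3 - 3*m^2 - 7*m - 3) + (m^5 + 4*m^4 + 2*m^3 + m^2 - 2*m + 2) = 2*m^4 - 2*m^2 - 9*m - 1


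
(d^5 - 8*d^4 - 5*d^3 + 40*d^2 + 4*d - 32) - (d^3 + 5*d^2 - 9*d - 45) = d^5 - 8*d^4 - 6*d^3 + 35*d^2 + 13*d + 13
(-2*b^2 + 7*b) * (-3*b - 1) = 6*b^3 - 19*b^2 - 7*b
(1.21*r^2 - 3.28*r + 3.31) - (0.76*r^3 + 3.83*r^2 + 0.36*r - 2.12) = -0.76*r^3 - 2.62*r^2 - 3.64*r + 5.43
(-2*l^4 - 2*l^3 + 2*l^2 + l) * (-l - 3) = 2*l^5 + 8*l^4 + 4*l^3 - 7*l^2 - 3*l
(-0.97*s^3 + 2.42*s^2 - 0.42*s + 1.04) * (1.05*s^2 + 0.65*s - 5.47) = -1.0185*s^5 + 1.9105*s^4 + 6.4379*s^3 - 12.4184*s^2 + 2.9734*s - 5.6888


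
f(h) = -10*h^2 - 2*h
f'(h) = -20*h - 2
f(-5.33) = -273.43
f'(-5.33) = 104.60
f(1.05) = -13.12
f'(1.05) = -23.00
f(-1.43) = -17.59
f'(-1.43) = 26.60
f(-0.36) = -0.58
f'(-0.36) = 5.20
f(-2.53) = -58.95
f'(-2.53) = 48.60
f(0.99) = -11.78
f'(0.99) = -21.80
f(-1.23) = -12.67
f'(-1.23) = 22.60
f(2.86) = -87.52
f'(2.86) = -59.20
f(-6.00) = -348.00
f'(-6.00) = 118.00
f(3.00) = -96.00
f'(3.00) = -62.00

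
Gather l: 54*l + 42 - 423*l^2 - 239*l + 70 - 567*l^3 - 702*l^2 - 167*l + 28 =-567*l^3 - 1125*l^2 - 352*l + 140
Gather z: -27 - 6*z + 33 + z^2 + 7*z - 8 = z^2 + z - 2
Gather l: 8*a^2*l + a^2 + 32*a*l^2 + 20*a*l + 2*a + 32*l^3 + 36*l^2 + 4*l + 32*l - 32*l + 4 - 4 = a^2 + 2*a + 32*l^3 + l^2*(32*a + 36) + l*(8*a^2 + 20*a + 4)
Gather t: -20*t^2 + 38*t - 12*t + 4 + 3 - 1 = -20*t^2 + 26*t + 6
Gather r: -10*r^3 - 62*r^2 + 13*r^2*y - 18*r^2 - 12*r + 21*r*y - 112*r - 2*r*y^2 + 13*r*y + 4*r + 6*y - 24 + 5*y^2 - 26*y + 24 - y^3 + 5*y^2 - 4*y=-10*r^3 + r^2*(13*y - 80) + r*(-2*y^2 + 34*y - 120) - y^3 + 10*y^2 - 24*y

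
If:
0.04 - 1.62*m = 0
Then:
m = 0.02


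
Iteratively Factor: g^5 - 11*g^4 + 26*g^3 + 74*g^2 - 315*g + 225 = (g - 3)*(g^4 - 8*g^3 + 2*g^2 + 80*g - 75) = (g - 5)*(g - 3)*(g^3 - 3*g^2 - 13*g + 15) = (g - 5)*(g - 3)*(g + 3)*(g^2 - 6*g + 5) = (g - 5)^2*(g - 3)*(g + 3)*(g - 1)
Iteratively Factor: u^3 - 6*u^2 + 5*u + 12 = (u + 1)*(u^2 - 7*u + 12) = (u - 3)*(u + 1)*(u - 4)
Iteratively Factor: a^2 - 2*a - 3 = (a - 3)*(a + 1)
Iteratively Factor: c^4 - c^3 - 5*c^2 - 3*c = (c)*(c^3 - c^2 - 5*c - 3) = c*(c - 3)*(c^2 + 2*c + 1) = c*(c - 3)*(c + 1)*(c + 1)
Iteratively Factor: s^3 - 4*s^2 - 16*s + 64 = (s - 4)*(s^2 - 16) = (s - 4)^2*(s + 4)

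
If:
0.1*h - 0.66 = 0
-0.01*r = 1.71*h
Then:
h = 6.60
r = -1128.60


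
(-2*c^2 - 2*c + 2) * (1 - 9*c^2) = 18*c^4 + 18*c^3 - 20*c^2 - 2*c + 2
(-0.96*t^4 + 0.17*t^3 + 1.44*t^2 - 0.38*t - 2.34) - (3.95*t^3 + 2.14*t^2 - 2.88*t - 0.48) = -0.96*t^4 - 3.78*t^3 - 0.7*t^2 + 2.5*t - 1.86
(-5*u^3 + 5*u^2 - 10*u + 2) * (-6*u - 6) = 30*u^4 + 30*u^2 + 48*u - 12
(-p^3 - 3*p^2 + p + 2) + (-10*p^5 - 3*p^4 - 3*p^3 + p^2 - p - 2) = -10*p^5 - 3*p^4 - 4*p^3 - 2*p^2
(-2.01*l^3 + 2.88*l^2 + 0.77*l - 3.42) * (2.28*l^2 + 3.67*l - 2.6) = -4.5828*l^5 - 0.8103*l^4 + 17.5512*l^3 - 12.4597*l^2 - 14.5534*l + 8.892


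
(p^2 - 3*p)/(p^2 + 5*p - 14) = p*(p - 3)/(p^2 + 5*p - 14)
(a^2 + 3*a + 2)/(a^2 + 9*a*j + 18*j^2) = (a^2 + 3*a + 2)/(a^2 + 9*a*j + 18*j^2)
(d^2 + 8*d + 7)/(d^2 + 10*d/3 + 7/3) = 3*(d + 7)/(3*d + 7)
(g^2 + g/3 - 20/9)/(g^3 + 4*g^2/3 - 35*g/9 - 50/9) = (3*g - 4)/(3*g^2 - g - 10)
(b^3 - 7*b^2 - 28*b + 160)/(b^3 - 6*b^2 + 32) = (b^2 - 3*b - 40)/(b^2 - 2*b - 8)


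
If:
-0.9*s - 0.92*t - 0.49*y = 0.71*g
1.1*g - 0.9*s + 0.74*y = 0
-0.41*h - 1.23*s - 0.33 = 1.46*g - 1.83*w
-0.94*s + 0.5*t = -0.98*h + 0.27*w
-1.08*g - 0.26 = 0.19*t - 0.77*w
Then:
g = 0.109515410754293 - 0.956167615955765*y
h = 0.35901906214592 - 0.94243535471305*y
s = 0.133852168699692 - 0.346427086168157*y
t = 0.544199331391233*y - 0.215459666810077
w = 0.438102996000938 - 1.20683526268557*y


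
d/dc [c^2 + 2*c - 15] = 2*c + 2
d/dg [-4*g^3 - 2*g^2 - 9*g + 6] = -12*g^2 - 4*g - 9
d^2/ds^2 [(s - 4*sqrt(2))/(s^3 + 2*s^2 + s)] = 2*(3*s^3 - 24*sqrt(2)*s^2 - 16*sqrt(2)*s - 4*sqrt(2))/(s^3*(s^4 + 4*s^3 + 6*s^2 + 4*s + 1))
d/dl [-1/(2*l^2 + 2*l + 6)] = (l + 1/2)/(l^2 + l + 3)^2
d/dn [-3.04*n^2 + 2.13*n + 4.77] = 2.13 - 6.08*n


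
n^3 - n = n*(n - 1)*(n + 1)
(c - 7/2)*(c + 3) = c^2 - c/2 - 21/2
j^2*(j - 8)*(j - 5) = j^4 - 13*j^3 + 40*j^2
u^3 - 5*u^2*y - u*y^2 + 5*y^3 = (u - 5*y)*(u - y)*(u + y)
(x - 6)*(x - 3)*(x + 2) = x^3 - 7*x^2 + 36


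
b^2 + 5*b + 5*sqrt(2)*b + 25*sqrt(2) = (b + 5)*(b + 5*sqrt(2))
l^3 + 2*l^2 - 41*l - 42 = (l - 6)*(l + 1)*(l + 7)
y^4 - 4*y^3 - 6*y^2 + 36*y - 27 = (y - 3)^2*(y - 1)*(y + 3)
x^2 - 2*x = x*(x - 2)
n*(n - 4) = n^2 - 4*n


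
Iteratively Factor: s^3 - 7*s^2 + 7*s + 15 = (s - 3)*(s^2 - 4*s - 5) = (s - 3)*(s + 1)*(s - 5)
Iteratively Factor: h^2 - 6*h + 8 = (h - 4)*(h - 2)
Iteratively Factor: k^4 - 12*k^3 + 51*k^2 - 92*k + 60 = (k - 2)*(k^3 - 10*k^2 + 31*k - 30) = (k - 2)^2*(k^2 - 8*k + 15) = (k - 3)*(k - 2)^2*(k - 5)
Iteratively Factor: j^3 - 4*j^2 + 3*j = (j)*(j^2 - 4*j + 3) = j*(j - 3)*(j - 1)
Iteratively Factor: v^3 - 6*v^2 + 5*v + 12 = (v - 4)*(v^2 - 2*v - 3) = (v - 4)*(v - 3)*(v + 1)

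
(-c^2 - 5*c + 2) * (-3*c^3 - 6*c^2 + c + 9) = 3*c^5 + 21*c^4 + 23*c^3 - 26*c^2 - 43*c + 18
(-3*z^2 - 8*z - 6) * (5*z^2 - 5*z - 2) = -15*z^4 - 25*z^3 + 16*z^2 + 46*z + 12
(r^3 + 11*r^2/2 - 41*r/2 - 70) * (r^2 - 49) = r^5 + 11*r^4/2 - 139*r^3/2 - 679*r^2/2 + 2009*r/2 + 3430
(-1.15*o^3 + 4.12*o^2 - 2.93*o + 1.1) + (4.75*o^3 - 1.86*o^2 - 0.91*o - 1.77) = 3.6*o^3 + 2.26*o^2 - 3.84*o - 0.67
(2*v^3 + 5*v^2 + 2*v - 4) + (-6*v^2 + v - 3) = 2*v^3 - v^2 + 3*v - 7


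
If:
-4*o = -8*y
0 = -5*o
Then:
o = 0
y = 0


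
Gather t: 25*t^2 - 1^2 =25*t^2 - 1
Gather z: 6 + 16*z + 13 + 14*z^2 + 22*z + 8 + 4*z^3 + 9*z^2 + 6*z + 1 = 4*z^3 + 23*z^2 + 44*z + 28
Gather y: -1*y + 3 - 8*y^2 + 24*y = -8*y^2 + 23*y + 3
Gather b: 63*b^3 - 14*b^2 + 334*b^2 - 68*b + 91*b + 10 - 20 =63*b^3 + 320*b^2 + 23*b - 10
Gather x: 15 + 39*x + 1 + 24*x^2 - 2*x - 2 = 24*x^2 + 37*x + 14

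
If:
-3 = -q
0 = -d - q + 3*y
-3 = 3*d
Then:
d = -1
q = 3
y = 2/3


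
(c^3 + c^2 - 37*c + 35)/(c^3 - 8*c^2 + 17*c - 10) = (c + 7)/(c - 2)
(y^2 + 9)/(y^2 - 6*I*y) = (y^2 + 9)/(y*(y - 6*I))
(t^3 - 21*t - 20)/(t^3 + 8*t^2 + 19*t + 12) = (t - 5)/(t + 3)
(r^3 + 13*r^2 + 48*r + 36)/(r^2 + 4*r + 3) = (r^2 + 12*r + 36)/(r + 3)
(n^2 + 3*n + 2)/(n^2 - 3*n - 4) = (n + 2)/(n - 4)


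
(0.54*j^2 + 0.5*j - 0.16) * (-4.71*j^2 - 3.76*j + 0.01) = -2.5434*j^4 - 4.3854*j^3 - 1.121*j^2 + 0.6066*j - 0.0016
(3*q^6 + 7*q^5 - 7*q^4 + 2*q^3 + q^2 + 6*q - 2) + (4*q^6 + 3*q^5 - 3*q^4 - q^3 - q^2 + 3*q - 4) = 7*q^6 + 10*q^5 - 10*q^4 + q^3 + 9*q - 6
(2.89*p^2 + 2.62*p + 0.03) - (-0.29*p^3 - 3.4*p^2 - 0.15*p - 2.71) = 0.29*p^3 + 6.29*p^2 + 2.77*p + 2.74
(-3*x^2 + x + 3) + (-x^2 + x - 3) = -4*x^2 + 2*x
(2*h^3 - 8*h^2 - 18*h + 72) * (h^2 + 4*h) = 2*h^5 - 50*h^3 + 288*h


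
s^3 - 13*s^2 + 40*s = s*(s - 8)*(s - 5)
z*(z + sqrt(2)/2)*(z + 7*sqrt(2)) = z^3 + 15*sqrt(2)*z^2/2 + 7*z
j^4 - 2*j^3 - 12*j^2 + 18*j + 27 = (j - 3)^2*(j + 1)*(j + 3)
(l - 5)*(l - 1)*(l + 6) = l^3 - 31*l + 30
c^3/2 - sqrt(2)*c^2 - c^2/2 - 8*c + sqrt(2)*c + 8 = (c/2 + sqrt(2))*(c - 1)*(c - 4*sqrt(2))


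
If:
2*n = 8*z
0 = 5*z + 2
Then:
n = -8/5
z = -2/5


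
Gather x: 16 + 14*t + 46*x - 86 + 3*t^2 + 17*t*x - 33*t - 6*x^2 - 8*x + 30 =3*t^2 - 19*t - 6*x^2 + x*(17*t + 38) - 40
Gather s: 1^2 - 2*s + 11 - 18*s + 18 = 30 - 20*s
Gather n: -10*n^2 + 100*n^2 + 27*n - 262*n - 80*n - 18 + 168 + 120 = 90*n^2 - 315*n + 270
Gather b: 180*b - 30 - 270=180*b - 300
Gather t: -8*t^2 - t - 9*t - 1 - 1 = -8*t^2 - 10*t - 2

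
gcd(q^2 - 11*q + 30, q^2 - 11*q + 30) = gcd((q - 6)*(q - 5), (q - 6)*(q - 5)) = q^2 - 11*q + 30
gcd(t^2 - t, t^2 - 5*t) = t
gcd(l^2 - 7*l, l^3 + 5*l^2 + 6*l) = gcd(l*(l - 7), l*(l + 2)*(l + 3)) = l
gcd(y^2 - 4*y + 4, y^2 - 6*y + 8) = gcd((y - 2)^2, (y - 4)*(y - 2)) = y - 2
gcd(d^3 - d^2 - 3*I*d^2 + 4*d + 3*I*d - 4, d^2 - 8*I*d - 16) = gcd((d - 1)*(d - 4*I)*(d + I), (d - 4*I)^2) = d - 4*I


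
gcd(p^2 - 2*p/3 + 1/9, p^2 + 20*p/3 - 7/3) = p - 1/3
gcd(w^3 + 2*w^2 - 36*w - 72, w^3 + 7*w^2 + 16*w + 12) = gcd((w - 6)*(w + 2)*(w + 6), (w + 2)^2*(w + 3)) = w + 2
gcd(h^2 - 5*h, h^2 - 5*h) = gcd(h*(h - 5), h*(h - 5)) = h^2 - 5*h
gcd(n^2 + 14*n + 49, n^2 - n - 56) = n + 7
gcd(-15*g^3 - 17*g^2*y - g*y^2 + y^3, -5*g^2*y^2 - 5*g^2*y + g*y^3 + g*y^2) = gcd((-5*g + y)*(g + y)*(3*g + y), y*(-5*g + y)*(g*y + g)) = -5*g + y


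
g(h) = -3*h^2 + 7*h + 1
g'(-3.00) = 25.00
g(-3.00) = -47.00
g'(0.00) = 7.00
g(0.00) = 1.00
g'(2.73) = -9.38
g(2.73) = -2.25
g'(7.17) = -36.02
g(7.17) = -103.04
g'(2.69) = -9.14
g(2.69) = -1.88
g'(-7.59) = 52.54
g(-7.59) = -224.95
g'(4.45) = -19.70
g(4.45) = -27.26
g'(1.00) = 1.00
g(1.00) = 5.00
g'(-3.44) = 27.64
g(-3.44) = -58.58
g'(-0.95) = 12.70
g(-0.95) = -8.36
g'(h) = 7 - 6*h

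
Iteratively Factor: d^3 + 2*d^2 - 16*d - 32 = (d + 2)*(d^2 - 16) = (d + 2)*(d + 4)*(d - 4)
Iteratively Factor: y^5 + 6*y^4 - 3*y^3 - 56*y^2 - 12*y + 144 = (y - 2)*(y^4 + 8*y^3 + 13*y^2 - 30*y - 72) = (y - 2)*(y + 3)*(y^3 + 5*y^2 - 2*y - 24) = (y - 2)*(y + 3)*(y + 4)*(y^2 + y - 6) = (y - 2)^2*(y + 3)*(y + 4)*(y + 3)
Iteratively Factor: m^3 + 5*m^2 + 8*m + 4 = (m + 2)*(m^2 + 3*m + 2) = (m + 2)^2*(m + 1)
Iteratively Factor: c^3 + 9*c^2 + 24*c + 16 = (c + 4)*(c^2 + 5*c + 4) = (c + 1)*(c + 4)*(c + 4)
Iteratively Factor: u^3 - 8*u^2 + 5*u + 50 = (u + 2)*(u^2 - 10*u + 25) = (u - 5)*(u + 2)*(u - 5)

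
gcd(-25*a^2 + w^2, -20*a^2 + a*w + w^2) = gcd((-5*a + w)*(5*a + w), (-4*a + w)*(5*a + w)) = 5*a + w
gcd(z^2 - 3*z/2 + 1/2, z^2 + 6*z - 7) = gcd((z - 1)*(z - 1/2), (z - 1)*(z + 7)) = z - 1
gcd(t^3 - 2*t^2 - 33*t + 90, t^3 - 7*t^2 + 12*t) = t - 3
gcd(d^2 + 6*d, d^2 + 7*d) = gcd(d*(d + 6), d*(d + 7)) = d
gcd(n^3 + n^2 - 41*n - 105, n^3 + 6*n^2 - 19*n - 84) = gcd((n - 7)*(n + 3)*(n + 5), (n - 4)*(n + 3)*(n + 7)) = n + 3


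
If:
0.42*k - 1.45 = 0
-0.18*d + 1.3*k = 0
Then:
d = 24.93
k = 3.45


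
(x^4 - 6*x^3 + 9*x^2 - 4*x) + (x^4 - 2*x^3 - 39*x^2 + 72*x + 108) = 2*x^4 - 8*x^3 - 30*x^2 + 68*x + 108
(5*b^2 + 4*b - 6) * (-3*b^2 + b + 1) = -15*b^4 - 7*b^3 + 27*b^2 - 2*b - 6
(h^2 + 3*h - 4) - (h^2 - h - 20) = 4*h + 16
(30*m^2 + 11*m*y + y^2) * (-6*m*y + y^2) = -180*m^3*y - 36*m^2*y^2 + 5*m*y^3 + y^4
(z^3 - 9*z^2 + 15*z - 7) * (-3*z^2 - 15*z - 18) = -3*z^5 + 12*z^4 + 72*z^3 - 42*z^2 - 165*z + 126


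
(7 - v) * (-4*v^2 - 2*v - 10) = 4*v^3 - 26*v^2 - 4*v - 70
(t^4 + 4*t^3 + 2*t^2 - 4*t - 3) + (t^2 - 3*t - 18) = t^4 + 4*t^3 + 3*t^2 - 7*t - 21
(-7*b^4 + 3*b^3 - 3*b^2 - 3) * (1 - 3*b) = 21*b^5 - 16*b^4 + 12*b^3 - 3*b^2 + 9*b - 3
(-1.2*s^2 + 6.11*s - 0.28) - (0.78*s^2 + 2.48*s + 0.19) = -1.98*s^2 + 3.63*s - 0.47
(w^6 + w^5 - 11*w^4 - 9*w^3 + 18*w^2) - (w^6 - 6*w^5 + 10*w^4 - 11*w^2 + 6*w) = 7*w^5 - 21*w^4 - 9*w^3 + 29*w^2 - 6*w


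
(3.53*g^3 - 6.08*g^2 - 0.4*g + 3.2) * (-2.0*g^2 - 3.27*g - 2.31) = -7.06*g^5 + 0.616900000000001*g^4 + 12.5273*g^3 + 8.9528*g^2 - 9.54*g - 7.392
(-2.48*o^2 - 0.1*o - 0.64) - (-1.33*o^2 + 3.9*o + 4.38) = -1.15*o^2 - 4.0*o - 5.02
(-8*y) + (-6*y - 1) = -14*y - 1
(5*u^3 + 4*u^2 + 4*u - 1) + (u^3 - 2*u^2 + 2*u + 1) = 6*u^3 + 2*u^2 + 6*u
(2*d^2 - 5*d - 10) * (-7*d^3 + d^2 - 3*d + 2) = -14*d^5 + 37*d^4 + 59*d^3 + 9*d^2 + 20*d - 20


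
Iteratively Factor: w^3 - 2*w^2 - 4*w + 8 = (w + 2)*(w^2 - 4*w + 4) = (w - 2)*(w + 2)*(w - 2)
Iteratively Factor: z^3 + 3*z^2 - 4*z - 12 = (z + 2)*(z^2 + z - 6) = (z - 2)*(z + 2)*(z + 3)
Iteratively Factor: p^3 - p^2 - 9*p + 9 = (p - 3)*(p^2 + 2*p - 3) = (p - 3)*(p - 1)*(p + 3)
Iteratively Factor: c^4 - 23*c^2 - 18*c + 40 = (c - 1)*(c^3 + c^2 - 22*c - 40) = (c - 1)*(c + 4)*(c^2 - 3*c - 10) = (c - 5)*(c - 1)*(c + 4)*(c + 2)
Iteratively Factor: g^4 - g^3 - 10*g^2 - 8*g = (g)*(g^3 - g^2 - 10*g - 8) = g*(g + 1)*(g^2 - 2*g - 8) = g*(g - 4)*(g + 1)*(g + 2)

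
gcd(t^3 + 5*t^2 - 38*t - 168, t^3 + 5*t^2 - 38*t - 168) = t^3 + 5*t^2 - 38*t - 168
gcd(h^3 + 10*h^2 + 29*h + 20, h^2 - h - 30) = h + 5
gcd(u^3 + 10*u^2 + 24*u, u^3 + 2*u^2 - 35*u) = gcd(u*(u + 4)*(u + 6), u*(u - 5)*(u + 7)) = u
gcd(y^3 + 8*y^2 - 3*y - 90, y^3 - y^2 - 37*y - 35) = y + 5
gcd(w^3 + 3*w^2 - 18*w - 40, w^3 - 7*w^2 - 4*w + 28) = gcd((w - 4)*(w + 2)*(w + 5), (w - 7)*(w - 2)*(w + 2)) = w + 2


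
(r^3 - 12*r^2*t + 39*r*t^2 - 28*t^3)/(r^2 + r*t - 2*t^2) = (r^2 - 11*r*t + 28*t^2)/(r + 2*t)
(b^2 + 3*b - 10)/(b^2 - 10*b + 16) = (b + 5)/(b - 8)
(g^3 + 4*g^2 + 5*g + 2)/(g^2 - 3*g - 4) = (g^2 + 3*g + 2)/(g - 4)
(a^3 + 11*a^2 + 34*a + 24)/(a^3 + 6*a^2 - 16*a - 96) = (a + 1)/(a - 4)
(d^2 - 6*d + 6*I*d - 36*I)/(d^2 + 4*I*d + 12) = (d - 6)/(d - 2*I)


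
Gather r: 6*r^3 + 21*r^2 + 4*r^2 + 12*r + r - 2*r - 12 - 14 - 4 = 6*r^3 + 25*r^2 + 11*r - 30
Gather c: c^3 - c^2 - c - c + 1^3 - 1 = c^3 - c^2 - 2*c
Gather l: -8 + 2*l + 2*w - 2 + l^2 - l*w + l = l^2 + l*(3 - w) + 2*w - 10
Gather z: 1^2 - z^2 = 1 - z^2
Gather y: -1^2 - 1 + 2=0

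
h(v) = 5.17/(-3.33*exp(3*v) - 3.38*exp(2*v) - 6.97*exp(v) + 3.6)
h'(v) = 5.17*(9.99*exp(3*v) + 6.76*exp(2*v) + 6.97*exp(v))/(-3.33*exp(3*v) - 3.38*exp(2*v) - 6.97*exp(v) + 3.6)^2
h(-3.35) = 1.54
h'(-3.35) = 0.12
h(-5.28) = 1.45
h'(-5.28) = 0.01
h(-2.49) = 1.73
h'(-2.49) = 0.36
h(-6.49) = 1.44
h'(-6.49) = 0.00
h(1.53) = -0.01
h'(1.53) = 0.03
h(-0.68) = -4.20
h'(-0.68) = 22.38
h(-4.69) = 1.46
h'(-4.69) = 0.03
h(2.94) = -0.00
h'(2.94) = 0.00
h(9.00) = 0.00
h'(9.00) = 0.00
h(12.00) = 0.00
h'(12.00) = 0.00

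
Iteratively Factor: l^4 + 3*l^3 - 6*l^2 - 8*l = (l - 2)*(l^3 + 5*l^2 + 4*l) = l*(l - 2)*(l^2 + 5*l + 4) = l*(l - 2)*(l + 1)*(l + 4)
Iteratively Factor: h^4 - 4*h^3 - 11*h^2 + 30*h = (h)*(h^3 - 4*h^2 - 11*h + 30) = h*(h - 2)*(h^2 - 2*h - 15) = h*(h - 2)*(h + 3)*(h - 5)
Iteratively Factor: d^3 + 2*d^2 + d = (d + 1)*(d^2 + d) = (d + 1)^2*(d)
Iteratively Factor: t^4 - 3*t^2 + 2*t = (t - 1)*(t^3 + t^2 - 2*t) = (t - 1)^2*(t^2 + 2*t) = t*(t - 1)^2*(t + 2)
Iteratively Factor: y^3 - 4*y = (y)*(y^2 - 4) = y*(y + 2)*(y - 2)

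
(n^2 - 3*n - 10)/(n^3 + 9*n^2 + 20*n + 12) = (n - 5)/(n^2 + 7*n + 6)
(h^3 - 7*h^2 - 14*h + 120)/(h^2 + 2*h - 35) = (h^2 - 2*h - 24)/(h + 7)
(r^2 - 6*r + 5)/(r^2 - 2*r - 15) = (r - 1)/(r + 3)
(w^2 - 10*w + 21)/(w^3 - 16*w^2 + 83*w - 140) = (w - 3)/(w^2 - 9*w + 20)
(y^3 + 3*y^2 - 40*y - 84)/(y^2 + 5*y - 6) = (y^3 + 3*y^2 - 40*y - 84)/(y^2 + 5*y - 6)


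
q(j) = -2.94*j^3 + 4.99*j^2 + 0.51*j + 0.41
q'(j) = -8.82*j^2 + 9.98*j + 0.51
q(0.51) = 1.58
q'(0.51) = 3.31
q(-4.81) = 440.58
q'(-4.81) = -251.55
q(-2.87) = 109.55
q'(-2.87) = -100.78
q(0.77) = 2.42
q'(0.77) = 2.97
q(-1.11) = 10.01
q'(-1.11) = -21.43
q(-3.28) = 156.17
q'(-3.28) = -127.11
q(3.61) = -71.03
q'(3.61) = -78.41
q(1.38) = 2.89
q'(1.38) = -2.51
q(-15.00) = 11038.01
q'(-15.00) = -2133.69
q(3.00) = -32.53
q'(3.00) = -48.93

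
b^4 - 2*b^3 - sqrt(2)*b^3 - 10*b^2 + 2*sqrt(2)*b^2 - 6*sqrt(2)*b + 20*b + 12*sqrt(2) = (b - 2)*(b - 3*sqrt(2))*(b + sqrt(2))^2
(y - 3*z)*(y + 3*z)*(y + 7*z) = y^3 + 7*y^2*z - 9*y*z^2 - 63*z^3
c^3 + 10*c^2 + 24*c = c*(c + 4)*(c + 6)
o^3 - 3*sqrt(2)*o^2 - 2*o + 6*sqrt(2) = (o - 3*sqrt(2))*(o - sqrt(2))*(o + sqrt(2))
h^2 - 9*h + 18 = (h - 6)*(h - 3)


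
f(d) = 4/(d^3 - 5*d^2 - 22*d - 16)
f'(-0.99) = 4444.05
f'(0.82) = 0.08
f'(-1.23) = 7.73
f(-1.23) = 2.45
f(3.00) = -0.04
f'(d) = 4*(-3*d^2 + 10*d + 22)/(d^3 - 5*d^2 - 22*d - 16)^2 = 4*(-3*d^2 + 10*d + 22)/(-d^3 + 5*d^2 + 22*d + 16)^2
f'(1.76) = 0.03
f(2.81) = -0.04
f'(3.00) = 0.01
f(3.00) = -0.04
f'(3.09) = 0.01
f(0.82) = -0.11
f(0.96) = -0.10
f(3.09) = -0.04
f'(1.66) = 0.03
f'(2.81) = 0.01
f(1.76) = -0.06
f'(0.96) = 0.07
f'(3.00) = 0.01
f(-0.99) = -44.05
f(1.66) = -0.06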